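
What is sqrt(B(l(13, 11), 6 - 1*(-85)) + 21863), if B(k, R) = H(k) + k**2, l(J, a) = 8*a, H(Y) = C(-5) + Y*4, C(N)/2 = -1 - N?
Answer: sqrt(29967) ≈ 173.11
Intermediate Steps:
C(N) = -2 - 2*N (C(N) = 2*(-1 - N) = -2 - 2*N)
H(Y) = 8 + 4*Y (H(Y) = (-2 - 2*(-5)) + Y*4 = (-2 + 10) + 4*Y = 8 + 4*Y)
B(k, R) = 8 + k**2 + 4*k (B(k, R) = (8 + 4*k) + k**2 = 8 + k**2 + 4*k)
sqrt(B(l(13, 11), 6 - 1*(-85)) + 21863) = sqrt((8 + (8*11)**2 + 4*(8*11)) + 21863) = sqrt((8 + 88**2 + 4*88) + 21863) = sqrt((8 + 7744 + 352) + 21863) = sqrt(8104 + 21863) = sqrt(29967)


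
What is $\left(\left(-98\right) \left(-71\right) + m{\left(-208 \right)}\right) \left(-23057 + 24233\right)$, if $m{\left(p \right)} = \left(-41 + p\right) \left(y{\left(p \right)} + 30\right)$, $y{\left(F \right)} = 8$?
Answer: $-2944704$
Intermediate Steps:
$m{\left(p \right)} = -1558 + 38 p$ ($m{\left(p \right)} = \left(-41 + p\right) \left(8 + 30\right) = \left(-41 + p\right) 38 = -1558 + 38 p$)
$\left(\left(-98\right) \left(-71\right) + m{\left(-208 \right)}\right) \left(-23057 + 24233\right) = \left(\left(-98\right) \left(-71\right) + \left(-1558 + 38 \left(-208\right)\right)\right) \left(-23057 + 24233\right) = \left(6958 - 9462\right) 1176 = \left(-2504\right) 1176 = -2944704$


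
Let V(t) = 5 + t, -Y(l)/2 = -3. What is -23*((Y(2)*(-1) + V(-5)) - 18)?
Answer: 552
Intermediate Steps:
Y(l) = 6 (Y(l) = -2*(-3) = 6)
-23*((Y(2)*(-1) + V(-5)) - 18) = -23*((6*(-1) + (5 - 5)) - 18) = -23*((-6 + 0) - 18) = -23*(-6 - 18) = -23*(-24) = 552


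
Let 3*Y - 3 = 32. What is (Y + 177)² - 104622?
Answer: -621242/9 ≈ -69027.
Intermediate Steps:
Y = 35/3 (Y = 1 + (⅓)*32 = 1 + 32/3 = 35/3 ≈ 11.667)
(Y + 177)² - 104622 = (35/3 + 177)² - 104622 = (566/3)² - 104622 = 320356/9 - 104622 = -621242/9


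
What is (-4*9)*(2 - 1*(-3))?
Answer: -180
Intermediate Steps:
(-4*9)*(2 - 1*(-3)) = -36*(2 + 3) = -36*5 = -180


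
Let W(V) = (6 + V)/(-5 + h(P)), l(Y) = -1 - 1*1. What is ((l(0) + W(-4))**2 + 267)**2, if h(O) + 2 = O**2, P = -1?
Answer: 6012304/81 ≈ 74226.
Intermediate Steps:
l(Y) = -2 (l(Y) = -1 - 1 = -2)
h(O) = -2 + O**2
W(V) = -1 - V/6 (W(V) = (6 + V)/(-5 + (-2 + (-1)**2)) = (6 + V)/(-5 + (-2 + 1)) = (6 + V)/(-5 - 1) = (6 + V)/(-6) = (6 + V)*(-1/6) = -1 - V/6)
((l(0) + W(-4))**2 + 267)**2 = ((-2 + (-1 - 1/6*(-4)))**2 + 267)**2 = ((-2 + (-1 + 2/3))**2 + 267)**2 = ((-2 - 1/3)**2 + 267)**2 = ((-7/3)**2 + 267)**2 = (49/9 + 267)**2 = (2452/9)**2 = 6012304/81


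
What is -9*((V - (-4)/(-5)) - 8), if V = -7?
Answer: 711/5 ≈ 142.20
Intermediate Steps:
-9*((V - (-4)/(-5)) - 8) = -9*((-7 - (-4)/(-5)) - 8) = -9*((-7 - (-4)*(-1)/5) - 8) = -9*((-7 - 1*⅘) - 8) = -9*((-7 - ⅘) - 8) = -9*(-39/5 - 8) = -9*(-79/5) = 711/5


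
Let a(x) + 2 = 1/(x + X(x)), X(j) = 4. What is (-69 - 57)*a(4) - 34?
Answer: 809/4 ≈ 202.25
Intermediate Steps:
a(x) = -2 + 1/(4 + x) (a(x) = -2 + 1/(x + 4) = -2 + 1/(4 + x))
(-69 - 57)*a(4) - 34 = (-69 - 57)*((-7 - 2*4)/(4 + 4)) - 34 = -126*(-7 - 8)/8 - 34 = -63*(-15)/4 - 34 = -126*(-15/8) - 34 = 945/4 - 34 = 809/4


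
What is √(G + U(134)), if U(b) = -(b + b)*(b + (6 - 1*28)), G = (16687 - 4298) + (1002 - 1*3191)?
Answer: 2*I*√4954 ≈ 140.77*I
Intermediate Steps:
G = 10200 (G = 12389 + (1002 - 3191) = 12389 - 2189 = 10200)
U(b) = -2*b*(-22 + b) (U(b) = -2*b*(b + (6 - 28)) = -2*b*(b - 22) = -2*b*(-22 + b))
√(G + U(134)) = √(10200 + 2*134*(22 - 1*134)) = √(10200 + 2*134*(22 - 134)) = √(10200 + 2*134*(-112)) = √(10200 - 30016) = √(-19816) = 2*I*√4954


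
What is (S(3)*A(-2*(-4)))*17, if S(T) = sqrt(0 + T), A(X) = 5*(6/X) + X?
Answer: 799*sqrt(3)/4 ≈ 345.98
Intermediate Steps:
A(X) = X + 30/X (A(X) = 30/X + X = X + 30/X)
S(T) = sqrt(T)
(S(3)*A(-2*(-4)))*17 = (sqrt(3)*(-2*(-4) + 30/((-2*(-4)))))*17 = (sqrt(3)*(8 + 30/8))*17 = (sqrt(3)*(8 + 30*(1/8)))*17 = (sqrt(3)*(8 + 15/4))*17 = (sqrt(3)*(47/4))*17 = (47*sqrt(3)/4)*17 = 799*sqrt(3)/4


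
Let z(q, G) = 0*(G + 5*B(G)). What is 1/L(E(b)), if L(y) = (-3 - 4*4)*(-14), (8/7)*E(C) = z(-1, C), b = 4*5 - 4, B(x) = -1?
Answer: 1/266 ≈ 0.0037594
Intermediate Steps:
b = 16 (b = 20 - 4 = 16)
z(q, G) = 0 (z(q, G) = 0*(G + 5*(-1)) = 0*(G - 5) = 0*(-5 + G) = 0)
E(C) = 0 (E(C) = (7/8)*0 = 0)
L(y) = 266 (L(y) = (-3 - 16)*(-14) = -19*(-14) = 266)
1/L(E(b)) = 1/266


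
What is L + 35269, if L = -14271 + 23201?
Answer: 44199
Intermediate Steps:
L = 8930
L + 35269 = 8930 + 35269 = 44199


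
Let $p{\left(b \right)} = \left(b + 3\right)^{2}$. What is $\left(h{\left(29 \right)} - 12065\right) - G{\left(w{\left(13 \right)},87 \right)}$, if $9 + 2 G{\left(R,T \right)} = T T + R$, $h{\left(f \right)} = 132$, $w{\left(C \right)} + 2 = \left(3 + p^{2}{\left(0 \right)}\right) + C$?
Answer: $- \frac{31521}{2} \approx -15761.0$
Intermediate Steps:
$p{\left(b \right)} = \left(3 + b\right)^{2}$
$w{\left(C \right)} = 82 + C$ ($w{\left(C \right)} = -2 + \left(\left(3 + \left(\left(3 + 0\right)^{2}\right)^{2}\right) + C\right) = -2 + \left(\left(3 + \left(3^{2}\right)^{2}\right) + C\right) = -2 + \left(\left(3 + 9^{2}\right) + C\right) = -2 + \left(\left(3 + 81\right) + C\right) = -2 + \left(84 + C\right) = 82 + C$)
$G{\left(R,T \right)} = - \frac{9}{2} + \frac{R}{2} + \frac{T^{2}}{2}$ ($G{\left(R,T \right)} = - \frac{9}{2} + \frac{T T + R}{2} = - \frac{9}{2} + \frac{T^{2} + R}{2} = - \frac{9}{2} + \frac{R + T^{2}}{2} = - \frac{9}{2} + \left(\frac{R}{2} + \frac{T^{2}}{2}\right) = - \frac{9}{2} + \frac{R}{2} + \frac{T^{2}}{2}$)
$\left(h{\left(29 \right)} - 12065\right) - G{\left(w{\left(13 \right)},87 \right)} = \left(132 - 12065\right) - \left(- \frac{9}{2} + \frac{82 + 13}{2} + \frac{87^{2}}{2}\right) = -11933 - \left(- \frac{9}{2} + \frac{1}{2} \cdot 95 + \frac{1}{2} \cdot 7569\right) = -11933 - \left(- \frac{9}{2} + \frac{95}{2} + \frac{7569}{2}\right) = -11933 - \frac{7655}{2} = - \frac{31521}{2}$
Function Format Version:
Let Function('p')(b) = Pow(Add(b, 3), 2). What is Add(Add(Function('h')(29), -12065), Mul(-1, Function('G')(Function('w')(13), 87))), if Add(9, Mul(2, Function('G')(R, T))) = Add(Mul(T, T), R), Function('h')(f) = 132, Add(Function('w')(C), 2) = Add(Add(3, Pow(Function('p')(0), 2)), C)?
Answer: Rational(-31521, 2) ≈ -15761.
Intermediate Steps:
Function('p')(b) = Pow(Add(3, b), 2)
Function('w')(C) = Add(82, C) (Function('w')(C) = Add(-2, Add(Add(3, Pow(Pow(Add(3, 0), 2), 2)), C)) = Add(-2, Add(Add(3, Pow(Pow(3, 2), 2)), C)) = Add(-2, Add(Add(3, Pow(9, 2)), C)) = Add(-2, Add(Add(3, 81), C)) = Add(-2, Add(84, C)) = Add(82, C))
Function('G')(R, T) = Add(Rational(-9, 2), Mul(Rational(1, 2), R), Mul(Rational(1, 2), Pow(T, 2))) (Function('G')(R, T) = Add(Rational(-9, 2), Mul(Rational(1, 2), Add(Mul(T, T), R))) = Add(Rational(-9, 2), Mul(Rational(1, 2), Add(Pow(T, 2), R))) = Add(Rational(-9, 2), Mul(Rational(1, 2), Add(R, Pow(T, 2)))) = Add(Rational(-9, 2), Add(Mul(Rational(1, 2), R), Mul(Rational(1, 2), Pow(T, 2)))) = Add(Rational(-9, 2), Mul(Rational(1, 2), R), Mul(Rational(1, 2), Pow(T, 2))))
Add(Add(Function('h')(29), -12065), Mul(-1, Function('G')(Function('w')(13), 87))) = Add(Add(132, -12065), Mul(-1, Add(Rational(-9, 2), Mul(Rational(1, 2), Add(82, 13)), Mul(Rational(1, 2), Pow(87, 2))))) = Add(-11933, Mul(-1, Add(Rational(-9, 2), Mul(Rational(1, 2), 95), Mul(Rational(1, 2), 7569)))) = Add(-11933, Mul(-1, Add(Rational(-9, 2), Rational(95, 2), Rational(7569, 2)))) = Add(-11933, Mul(-1, Rational(7655, 2))) = Add(-11933, Rational(-7655, 2)) = Rational(-31521, 2)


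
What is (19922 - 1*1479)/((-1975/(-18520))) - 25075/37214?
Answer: 2542185313983/14699530 ≈ 1.7294e+5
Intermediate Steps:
(19922 - 1*1479)/((-1975/(-18520))) - 25075/37214 = (19922 - 1479)/((-1975*(-1/18520))) - 25075*1/37214 = 18443/(395/3704) - 25075/37214 = 18443*(3704/395) - 25075/37214 = 68312872/395 - 25075/37214 = 2542185313983/14699530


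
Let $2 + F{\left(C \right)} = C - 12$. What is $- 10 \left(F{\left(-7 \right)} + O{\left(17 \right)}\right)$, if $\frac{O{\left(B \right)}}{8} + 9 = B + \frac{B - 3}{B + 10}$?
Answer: $- \frac{12730}{27} \approx -471.48$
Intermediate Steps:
$F{\left(C \right)} = -14 + C$ ($F{\left(C \right)} = -2 + \left(C - 12\right) = -2 + \left(-12 + C\right) = -14 + C$)
$O{\left(B \right)} = -72 + 8 B + \frac{8 \left(-3 + B\right)}{10 + B}$ ($O{\left(B \right)} = -72 + 8 \left(B + \frac{B - 3}{B + 10}\right) = -72 + 8 \left(B + \frac{-3 + B}{10 + B}\right) = -72 + \left(8 B + \frac{8 \left(-3 + B\right)}{10 + B}\right) = -72 + 8 B + \frac{8 \left(-3 + B\right)}{10 + B}$)
$- 10 \left(F{\left(-7 \right)} + O{\left(17 \right)}\right) = - 10 \left(\left(-14 - 7\right) + \frac{8 \left(-93 + 17^{2} + 2 \cdot 17\right)}{10 + 17}\right) = - 10 \left(-21 + \frac{8 \left(-93 + 289 + 34\right)}{27}\right) = - 10 \left(-21 + 8 \cdot \frac{1}{27} \cdot 230\right) = - 10 \left(-21 + \frac{1840}{27}\right) = \left(-10\right) \frac{1273}{27} = - \frac{12730}{27}$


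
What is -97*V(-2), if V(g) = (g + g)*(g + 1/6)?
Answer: -2134/3 ≈ -711.33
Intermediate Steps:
V(g) = 2*g*(1/6 + g) (V(g) = (2*g)*(g + 1/6) = (2*g)*(1/6 + g) = 2*g*(1/6 + g))
-97*V(-2) = -97*(-2)*(1 + 6*(-2))/3 = -97*(-2)*(1 - 12)/3 = -97*(-2)*(-11)/3 = -97*22/3 = -2134/3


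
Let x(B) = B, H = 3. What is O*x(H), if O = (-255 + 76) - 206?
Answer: -1155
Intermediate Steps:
O = -385 (O = -179 - 206 = -385)
O*x(H) = -385*3 = -1155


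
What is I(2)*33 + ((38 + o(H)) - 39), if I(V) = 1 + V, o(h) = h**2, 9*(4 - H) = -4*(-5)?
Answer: 8194/81 ≈ 101.16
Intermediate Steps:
H = 16/9 (H = 4 - (-4)*(-5)/9 = 4 - 1/9*20 = 4 - 20/9 = 16/9 ≈ 1.7778)
I(2)*33 + ((38 + o(H)) - 39) = (1 + 2)*33 + ((38 + (16/9)**2) - 39) = 3*33 + ((38 + 256/81) - 39) = 99 + (3334/81 - 39) = 99 + 175/81 = 8194/81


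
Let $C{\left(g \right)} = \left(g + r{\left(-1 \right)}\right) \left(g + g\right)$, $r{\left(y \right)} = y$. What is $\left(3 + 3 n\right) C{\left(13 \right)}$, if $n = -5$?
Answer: $-3744$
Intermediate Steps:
$C{\left(g \right)} = 2 g \left(-1 + g\right)$ ($C{\left(g \right)} = \left(g - 1\right) \left(g + g\right) = \left(-1 + g\right) 2 g = 2 g \left(-1 + g\right)$)
$\left(3 + 3 n\right) C{\left(13 \right)} = \left(3 + 3 \left(-5\right)\right) 2 \cdot 13 \left(-1 + 13\right) = \left(3 - 15\right) 2 \cdot 13 \cdot 12 = \left(-12\right) 312 = -3744$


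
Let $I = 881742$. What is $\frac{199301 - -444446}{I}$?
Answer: $\frac{643747}{881742} \approx 0.73009$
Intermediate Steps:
$\frac{199301 - -444446}{I} = \frac{199301 - -444446}{881742} = \left(199301 + 444446\right) \frac{1}{881742} = 643747 \cdot \frac{1}{881742} = \frac{643747}{881742}$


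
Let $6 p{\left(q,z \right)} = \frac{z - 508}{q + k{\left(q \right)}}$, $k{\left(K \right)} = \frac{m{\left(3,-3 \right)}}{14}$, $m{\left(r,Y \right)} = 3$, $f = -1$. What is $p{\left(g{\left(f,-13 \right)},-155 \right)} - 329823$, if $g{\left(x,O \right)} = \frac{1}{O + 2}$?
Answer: $- \frac{6283654}{19} \approx -3.3072 \cdot 10^{5}$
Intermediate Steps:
$g{\left(x,O \right)} = \frac{1}{2 + O}$
$k{\left(K \right)} = \frac{3}{14}$
$p{\left(q,z \right)} = \frac{-508 + z}{6 \left(\frac{3}{14} + q\right)}$ ($p{\left(q,z \right)} = \frac{\left(z - 508\right) \frac{1}{q + \frac{3}{14}}}{6} = \frac{\left(-508 + z\right) \frac{1}{\frac{3}{14} + q}}{6} = \frac{\frac{1}{\frac{3}{14} + q} \left(-508 + z\right)}{6} = \frac{-508 + z}{6 \left(\frac{3}{14} + q\right)}$)
$p{\left(g{\left(f,-13 \right)},-155 \right)} - 329823 = \frac{7 \left(-508 - 155\right)}{3 \left(3 + \frac{14}{2 - 13}\right)} - 329823 = \frac{7}{3} \frac{1}{3 + \frac{14}{-11}} \left(-663\right) - 329823 = \frac{7}{3} \frac{1}{3 + 14 \left(- \frac{1}{11}\right)} \left(-663\right) - 329823 = \frac{7}{3} \frac{1}{3 - \frac{14}{11}} \left(-663\right) - 329823 = \frac{7}{3} \frac{1}{\frac{19}{11}} \left(-663\right) - 329823 = \frac{7}{3} \cdot \frac{11}{19} \left(-663\right) - 329823 = - \frac{17017}{19} - 329823 = - \frac{6283654}{19}$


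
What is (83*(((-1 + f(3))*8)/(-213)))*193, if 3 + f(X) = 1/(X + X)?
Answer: 1473748/639 ≈ 2306.3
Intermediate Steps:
f(X) = -3 + 1/(2*X) (f(X) = -3 + 1/(X + X) = -3 + 1/(2*X))
(83*(((-1 + f(3))*8)/(-213)))*193 = (83*(((-1 + (-3 + (1/2)/3))*8)/(-213)))*193 = (83*(((-1 + (-3 + (1/2)*(1/3)))*8)*(-1/213)))*193 = (83*(((-1 + (-3 + 1/6))*8)*(-1/213)))*193 = (83*(((-1 - 17/6)*8)*(-1/213)))*193 = (83*(-23/6*8*(-1/213)))*193 = (83*(-92/3*(-1/213)))*193 = (83*(92/639))*193 = (7636/639)*193 = 1473748/639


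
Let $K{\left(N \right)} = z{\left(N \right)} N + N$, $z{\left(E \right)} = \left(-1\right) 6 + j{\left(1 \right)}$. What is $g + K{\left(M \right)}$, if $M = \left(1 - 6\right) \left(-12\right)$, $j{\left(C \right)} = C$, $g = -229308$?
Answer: $-229548$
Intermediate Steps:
$z{\left(E \right)} = -5$ ($z{\left(E \right)} = \left(-1\right) 6 + 1 = -6 + 1 = -5$)
$M = 60$ ($M = \left(-5\right) \left(-12\right) = 60$)
$K{\left(N \right)} = - 4 N$ ($K{\left(N \right)} = - 5 N + N = - 4 N$)
$g + K{\left(M \right)} = -229308 - 240 = -229548$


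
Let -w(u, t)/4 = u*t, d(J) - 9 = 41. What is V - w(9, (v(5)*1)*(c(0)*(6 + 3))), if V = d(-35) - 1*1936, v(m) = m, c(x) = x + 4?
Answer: 4594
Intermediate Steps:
c(x) = 4 + x
d(J) = 50 (d(J) = 9 + 41 = 50)
w(u, t) = -4*t*u (w(u, t) = -4*u*t = -4*t*u)
V = -1886 (V = 50 - 1*1936 = 50 - 1936 = -1886)
V - w(9, (v(5)*1)*(c(0)*(6 + 3))) = -1886 - (-4)*(5*1)*((4 + 0)*(6 + 3))*9 = -1886 - (-4)*5*(4*9)*9 = -1886 - (-4)*5*36*9 = -1886 - (-4)*180*9 = -1886 - 1*(-6480) = -1886 + 6480 = 4594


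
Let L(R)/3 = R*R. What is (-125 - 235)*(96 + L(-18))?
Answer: -384480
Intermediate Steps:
L(R) = 3*R² (L(R) = 3*(R*R) = 3*R²)
(-125 - 235)*(96 + L(-18)) = (-125 - 235)*(96 + 3*(-18)²) = -360*(96 + 3*324) = -360*(96 + 972) = -360*1068 = -384480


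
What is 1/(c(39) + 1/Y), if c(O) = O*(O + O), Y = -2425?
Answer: 2425/7376849 ≈ 0.00032873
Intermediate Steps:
c(O) = 2*O² (c(O) = O*(2*O) = 2*O²)
1/(c(39) + 1/Y) = 1/(2*39² + 1/(-2425)) = 1/(2*1521 - 1/2425) = 1/(3042 - 1/2425) = 1/(7376849/2425) = 2425/7376849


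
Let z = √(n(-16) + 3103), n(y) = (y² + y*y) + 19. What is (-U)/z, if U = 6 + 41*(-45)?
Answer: 1839*√3634/3634 ≈ 30.506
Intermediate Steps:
n(y) = 19 + 2*y² (n(y) = (y² + y²) + 19 = 2*y² + 19 = 19 + 2*y²)
U = -1839 (U = 6 - 1845 = -1839)
z = √3634 (z = √((19 + 2*(-16)²) + 3103) = √((19 + 2*256) + 3103) = √((19 + 512) + 3103) = √(531 + 3103) = √3634 ≈ 60.283)
(-U)/z = (-1*(-1839))/(√3634) = 1839*(√3634/3634) = 1839*√3634/3634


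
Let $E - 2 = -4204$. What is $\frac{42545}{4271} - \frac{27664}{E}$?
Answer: $\frac{148463517}{8973371} \approx 16.545$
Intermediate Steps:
$E = -4202$ ($E = 2 - 4204 = -4202$)
$\frac{42545}{4271} - \frac{27664}{E} = \frac{42545}{4271} - \frac{27664}{-4202} = 42545 \cdot \frac{1}{4271} - - \frac{13832}{2101} = \frac{42545}{4271} + \frac{13832}{2101} = \frac{148463517}{8973371}$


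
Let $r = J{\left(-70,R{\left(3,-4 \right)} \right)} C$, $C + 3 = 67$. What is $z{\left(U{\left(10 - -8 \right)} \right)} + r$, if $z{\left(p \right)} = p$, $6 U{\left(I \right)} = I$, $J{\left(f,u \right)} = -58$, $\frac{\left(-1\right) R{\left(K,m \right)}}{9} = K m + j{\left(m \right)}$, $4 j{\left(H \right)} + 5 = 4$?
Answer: $-3709$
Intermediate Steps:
$j{\left(H \right)} = - \frac{1}{4}$ ($j{\left(H \right)} = - \frac{5}{4} + \frac{1}{4} \cdot 4 = - \frac{5}{4} + 1 = - \frac{1}{4}$)
$R{\left(K,m \right)} = \frac{9}{4} - 9 K m$ ($R{\left(K,m \right)} = - 9 \left(K m - \frac{1}{4}\right) = - 9 \left(- \frac{1}{4} + K m\right) = \frac{9}{4} - 9 K m$)
$C = 64$ ($C = -3 + 67 = 64$)
$U{\left(I \right)} = \frac{I}{6}$
$r = -3712$ ($r = \left(-58\right) 64 = -3712$)
$z{\left(U{\left(10 - -8 \right)} \right)} + r = \frac{10 - -8}{6} - 3712 = \frac{10 + 8}{6} - 3712 = \frac{1}{6} \cdot 18 - 3712 = 3 - 3712 = -3709$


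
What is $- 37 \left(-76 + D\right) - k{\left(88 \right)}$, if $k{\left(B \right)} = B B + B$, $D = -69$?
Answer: $-2467$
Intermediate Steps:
$k{\left(B \right)} = B + B^{2}$ ($k{\left(B \right)} = B^{2} + B = B + B^{2}$)
$- 37 \left(-76 + D\right) - k{\left(88 \right)} = - 37 \left(-76 - 69\right) - 88 \left(1 + 88\right) = \left(-37\right) \left(-145\right) - 88 \cdot 89 = 5365 - 7832 = -2467$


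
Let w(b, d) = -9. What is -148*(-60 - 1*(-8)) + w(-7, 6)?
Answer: 7687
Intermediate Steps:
-148*(-60 - 1*(-8)) + w(-7, 6) = -148*(-60 - 1*(-8)) - 9 = -148*(-60 + 8) - 9 = -148*(-52) - 9 = 7696 - 9 = 7687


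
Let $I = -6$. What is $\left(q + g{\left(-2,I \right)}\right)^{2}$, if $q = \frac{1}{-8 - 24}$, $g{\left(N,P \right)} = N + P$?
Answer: $\frac{66049}{1024} \approx 64.501$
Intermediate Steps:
$q = - \frac{1}{32}$ ($q = \frac{1}{-32} = - \frac{1}{32} \approx -0.03125$)
$\left(q + g{\left(-2,I \right)}\right)^{2} = \left(- \frac{1}{32} - 8\right)^{2} = \left(- \frac{257}{32}\right)^{2} = \frac{66049}{1024}$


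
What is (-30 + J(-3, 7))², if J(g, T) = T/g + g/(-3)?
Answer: 8836/9 ≈ 981.78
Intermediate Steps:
J(g, T) = -g/3 + T/g (J(g, T) = T/g + g*(-⅓) = T/g - g/3 = -g/3 + T/g)
(-30 + J(-3, 7))² = (-30 + (-⅓*(-3) + 7/(-3)))² = (-30 + (1 + 7*(-⅓)))² = (-30 + (1 - 7/3))² = (-30 - 4/3)² = (-94/3)² = 8836/9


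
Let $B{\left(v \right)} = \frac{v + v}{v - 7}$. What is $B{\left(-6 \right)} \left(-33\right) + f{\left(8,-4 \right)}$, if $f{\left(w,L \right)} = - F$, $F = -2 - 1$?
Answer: $- \frac{357}{13} \approx -27.462$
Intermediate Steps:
$F = -3$
$f{\left(w,L \right)} = 3$ ($f{\left(w,L \right)} = \left(-1\right) \left(-3\right) = 3$)
$B{\left(v \right)} = \frac{2 v}{-7 + v}$
$B{\left(-6 \right)} \left(-33\right) + f{\left(8,-4 \right)} = 2 \left(-6\right) \frac{1}{-7 - 6} \left(-33\right) + 3 = 2 \left(-6\right) \frac{1}{-13} \left(-33\right) + 3 = 2 \left(-6\right) \left(- \frac{1}{13}\right) \left(-33\right) + 3 = \frac{12}{13} \left(-33\right) + 3 = - \frac{396}{13} + 3 = - \frac{357}{13}$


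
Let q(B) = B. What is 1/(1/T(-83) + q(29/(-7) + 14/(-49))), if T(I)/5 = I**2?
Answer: -241115/1067788 ≈ -0.22581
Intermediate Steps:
T(I) = 5*I**2
1/(1/T(-83) + q(29/(-7) + 14/(-49))) = 1/(1/(5*(-83)**2) + (29/(-7) + 14/(-49))) = 1/(1/(5*6889) + (29*(-1/7) + 14*(-1/49))) = 1/(1/34445 + (-29/7 - 2/7)) = 1/(1/34445 - 31/7) = 1/(-1067788/241115) = -241115/1067788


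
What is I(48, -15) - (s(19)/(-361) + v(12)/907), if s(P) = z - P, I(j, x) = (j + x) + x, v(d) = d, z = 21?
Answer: 5891168/327427 ≈ 17.992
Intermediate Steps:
I(j, x) = j + 2*x
s(P) = 21 - P
I(48, -15) - (s(19)/(-361) + v(12)/907) = (48 + 2*(-15)) - ((21 - 1*19)/(-361) + 12/907) = (48 - 30) - ((21 - 19)*(-1/361) + 12*(1/907)) = 18 - (2*(-1/361) + 12/907) = 18 - (-2/361 + 12/907) = 18 - 1*2518/327427 = 18 - 2518/327427 = 5891168/327427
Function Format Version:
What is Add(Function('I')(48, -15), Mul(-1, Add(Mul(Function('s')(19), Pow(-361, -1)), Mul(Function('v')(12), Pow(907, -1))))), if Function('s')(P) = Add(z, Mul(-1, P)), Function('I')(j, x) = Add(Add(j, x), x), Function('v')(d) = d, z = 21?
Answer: Rational(5891168, 327427) ≈ 17.992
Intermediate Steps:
Function('I')(j, x) = Add(j, Mul(2, x))
Function('s')(P) = Add(21, Mul(-1, P))
Add(Function('I')(48, -15), Mul(-1, Add(Mul(Function('s')(19), Pow(-361, -1)), Mul(Function('v')(12), Pow(907, -1))))) = Add(Add(48, Mul(2, -15)), Mul(-1, Add(Mul(Add(21, Mul(-1, 19)), Pow(-361, -1)), Mul(12, Pow(907, -1))))) = Add(Add(48, -30), Mul(-1, Add(Mul(Add(21, -19), Rational(-1, 361)), Mul(12, Rational(1, 907))))) = Add(18, Mul(-1, Add(Mul(2, Rational(-1, 361)), Rational(12, 907)))) = Add(18, Mul(-1, Add(Rational(-2, 361), Rational(12, 907)))) = Add(18, Mul(-1, Rational(2518, 327427))) = Add(18, Rational(-2518, 327427)) = Rational(5891168, 327427)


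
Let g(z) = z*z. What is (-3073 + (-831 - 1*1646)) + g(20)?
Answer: -5150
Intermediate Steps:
g(z) = z²
(-3073 + (-831 - 1*1646)) + g(20) = (-3073 + (-831 - 1*1646)) + 20² = (-3073 + (-831 - 1646)) + 400 = (-3073 - 2477) + 400 = -5550 + 400 = -5150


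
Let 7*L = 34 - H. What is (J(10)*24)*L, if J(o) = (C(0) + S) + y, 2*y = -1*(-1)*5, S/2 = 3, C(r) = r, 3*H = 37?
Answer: 4420/7 ≈ 631.43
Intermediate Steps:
H = 37/3 (H = (⅓)*37 = 37/3 ≈ 12.333)
S = 6 (S = 2*3 = 6)
y = 5/2 (y = (-1*(-1)*5)/2 = (1*5)/2 = (½)*5 = 5/2 ≈ 2.5000)
L = 65/21 (L = (34 - 1*37/3)/7 = (34 - 37/3)/7 = (⅐)*(65/3) = 65/21 ≈ 3.0952)
J(o) = 17/2 (J(o) = (0 + 6) + 5/2 = 6 + 5/2 = 17/2)
(J(10)*24)*L = ((17/2)*24)*(65/21) = 204*(65/21) = 4420/7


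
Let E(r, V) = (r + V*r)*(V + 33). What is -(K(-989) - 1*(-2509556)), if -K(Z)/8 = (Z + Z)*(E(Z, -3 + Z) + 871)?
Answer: 14873197734124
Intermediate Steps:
E(r, V) = (33 + V)*(r + V*r) (E(r, V) = (r + V*r)*(33 + V) = (33 + V)*(r + V*r))
K(Z) = -16*Z*(871 + Z*(-69 + (-3 + Z)² + 34*Z)) (K(Z) = -8*(Z + Z)*(Z*(33 + (-3 + Z)² + 34*(-3 + Z)) + 871) = -8*2*Z*(Z*(33 + (-3 + Z)² + (-102 + 34*Z)) + 871) = -8*2*Z*(Z*(-69 + (-3 + Z)² + 34*Z) + 871) = -8*2*Z*(871 + Z*(-69 + (-3 + Z)² + 34*Z)) = -16*Z*(871 + Z*(-69 + (-3 + Z)² + 34*Z)))
-(K(-989) - 1*(-2509556)) = -(16*(-989)*(-871 - 1*(-989)³ - 28*(-989)² + 60*(-989)) - 1*(-2509556)) = -(16*(-989)*(-871 - 1*(-967361669) - 28*978121 - 59340) + 2509556) = -(16*(-989)*(-871 + 967361669 - 27387388 - 59340) + 2509556) = -(16*(-989)*939914070 + 2509556) = -(-14873200243680 + 2509556) = -1*(-14873197734124) = 14873197734124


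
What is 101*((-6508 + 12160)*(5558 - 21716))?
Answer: -9223826616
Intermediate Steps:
101*((-6508 + 12160)*(5558 - 21716)) = 101*(5652*(-16158)) = 101*(-91325016) = -9223826616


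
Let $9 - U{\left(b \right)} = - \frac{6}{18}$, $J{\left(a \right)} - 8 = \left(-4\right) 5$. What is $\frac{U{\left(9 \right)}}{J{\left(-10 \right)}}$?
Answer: $- \frac{7}{9} \approx -0.77778$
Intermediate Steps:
$J{\left(a \right)} = -12$ ($J{\left(a \right)} = 8 - 20 = -12$)
$U{\left(b \right)} = \frac{28}{3}$ ($U{\left(b \right)} = 9 - - \frac{6}{18} = 9 - \left(-6\right) \frac{1}{18} = 9 - - \frac{1}{3} = 9 + \frac{1}{3} = \frac{28}{3}$)
$\frac{U{\left(9 \right)}}{J{\left(-10 \right)}} = \frac{28}{3 \left(-12\right)} = \frac{28}{3} \left(- \frac{1}{12}\right) = - \frac{7}{9}$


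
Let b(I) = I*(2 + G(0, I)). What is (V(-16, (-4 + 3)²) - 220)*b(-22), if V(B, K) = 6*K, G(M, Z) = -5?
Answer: -14124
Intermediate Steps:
b(I) = -3*I (b(I) = I*(2 - 5) = I*(-3) = -3*I)
(V(-16, (-4 + 3)²) - 220)*b(-22) = (6*(-4 + 3)² - 220)*(-3*(-22)) = (6*(-1)² - 220)*66 = (6*1 - 220)*66 = (6 - 220)*66 = -214*66 = -14124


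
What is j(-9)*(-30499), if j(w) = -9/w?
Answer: -30499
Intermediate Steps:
j(-9)*(-30499) = -9/(-9)*(-30499) = -9*(-⅑)*(-30499) = 1*(-30499) = -30499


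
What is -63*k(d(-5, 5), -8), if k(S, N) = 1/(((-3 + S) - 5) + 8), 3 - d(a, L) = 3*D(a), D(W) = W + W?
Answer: -21/11 ≈ -1.9091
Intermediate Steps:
D(W) = 2*W
d(a, L) = 3 - 6*a (d(a, L) = 3 - 3*2*a = 3 - 6*a)
k(S, N) = 1/S (k(S, N) = 1/((-8 + S) + 8) = 1/S)
-63*k(d(-5, 5), -8) = -63/(3 - 6*(-5)) = -63/(3 + 30) = -63/33 = -63*1/33 = -21/11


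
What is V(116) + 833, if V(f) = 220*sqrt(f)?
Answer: 833 + 440*sqrt(29) ≈ 3202.5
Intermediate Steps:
V(116) + 833 = 220*sqrt(116) + 833 = 220*(2*sqrt(29)) + 833 = 440*sqrt(29) + 833 = 833 + 440*sqrt(29)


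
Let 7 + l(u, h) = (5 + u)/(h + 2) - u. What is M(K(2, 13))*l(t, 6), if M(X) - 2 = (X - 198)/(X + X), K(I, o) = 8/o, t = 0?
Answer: 64617/64 ≈ 1009.6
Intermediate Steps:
M(X) = 2 + (-198 + X)/(2*X) (M(X) = 2 + (X - 198)/(X + X) = 2 + (-198 + X)/((2*X)) = 2 + (-198 + X)*(1/(2*X)) = 2 + (-198 + X)/(2*X))
l(u, h) = -7 - u + (5 + u)/(2 + h) (l(u, h) = -7 + ((5 + u)/(h + 2) - u) = -7 + ((5 + u)/(2 + h) - u) = -7 + (-u + (5 + u)/(2 + h)) = -7 - u + (5 + u)/(2 + h))
M(K(2, 13))*l(t, 6) = (5/2 - 99/(8/13))*((-9 - 1*0 - 7*6 - 1*6*0)/(2 + 6)) = (5/2 - 99/(8*(1/13)))*((-9 + 0 - 42 + 0)/8) = (5/2 - 99/8/13)*((⅛)*(-51)) = (5/2 - 99*13/8)*(-51/8) = (5/2 - 1287/8)*(-51/8) = -1267/8*(-51/8) = 64617/64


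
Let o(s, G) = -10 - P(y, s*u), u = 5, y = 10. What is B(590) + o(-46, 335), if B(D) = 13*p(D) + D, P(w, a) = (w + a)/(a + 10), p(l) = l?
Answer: 8249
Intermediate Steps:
P(w, a) = (a + w)/(10 + a)
o(s, G) = -11 (o(s, G) = -10 - (s*5 + 10)/(10 + s*5) = -10 - (5*s + 10)/(10 + 5*s) = -10 - (10 + 5*s)/(10 + 5*s) = -10 - 1*1 = -10 - 1 = -11)
B(D) = 14*D (B(D) = 13*D + D = 14*D)
B(590) + o(-46, 335) = 14*590 - 11 = 8260 - 11 = 8249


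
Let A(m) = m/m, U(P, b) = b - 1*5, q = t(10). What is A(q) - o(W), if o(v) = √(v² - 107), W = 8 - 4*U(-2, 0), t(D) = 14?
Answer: 1 - √677 ≈ -25.019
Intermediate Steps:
q = 14
U(P, b) = -5 + b (U(P, b) = b - 5 = -5 + b)
W = 28 (W = 8 - 4*(-5 + 0) = 8 - 4*(-5) = 8 + 20 = 28)
A(m) = 1
o(v) = √(-107 + v²)
A(q) - o(W) = 1 - √(-107 + 28²) = 1 - √(-107 + 784) = 1 - √677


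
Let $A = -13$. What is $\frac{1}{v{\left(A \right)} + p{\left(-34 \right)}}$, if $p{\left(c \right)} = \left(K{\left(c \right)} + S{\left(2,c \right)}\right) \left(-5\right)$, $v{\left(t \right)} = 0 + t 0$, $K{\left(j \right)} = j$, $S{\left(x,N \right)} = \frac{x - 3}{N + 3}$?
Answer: $\frac{31}{5265} \approx 0.0058879$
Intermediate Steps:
$S{\left(x,N \right)} = \frac{-3 + x}{3 + N}$
$v{\left(t \right)} = 0$ ($v{\left(t \right)} = 0 + 0 = 0$)
$p{\left(c \right)} = - 5 c + \frac{5}{3 + c}$ ($p{\left(c \right)} = \left(c + \frac{-3 + 2}{3 + c}\right) \left(-5\right) = \left(c + \frac{1}{3 + c} \left(-1\right)\right) \left(-5\right) = \left(c - \frac{1}{3 + c}\right) \left(-5\right) = - 5 c + \frac{5}{3 + c}$)
$\frac{1}{v{\left(A \right)} + p{\left(-34 \right)}} = \frac{1}{0 + \frac{5 \left(1 - - 34 \left(3 - 34\right)\right)}{3 - 34}} = \frac{1}{0 + \frac{5 \left(1 - \left(-34\right) \left(-31\right)\right)}{-31}} = \frac{1}{0 + 5 \left(- \frac{1}{31}\right) \left(1 - 1054\right)} = \frac{1}{0 + 5 \left(- \frac{1}{31}\right) \left(-1053\right)} = \frac{1}{0 + \frac{5265}{31}} = \frac{1}{\frac{5265}{31}} = \frac{31}{5265}$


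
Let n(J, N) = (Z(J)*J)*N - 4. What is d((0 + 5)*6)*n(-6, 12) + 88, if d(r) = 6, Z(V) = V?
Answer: 2656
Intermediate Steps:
n(J, N) = -4 + N*J**2 (n(J, N) = (J*J)*N - 4 = J**2*N - 4 = N*J**2 - 4 = -4 + N*J**2)
d((0 + 5)*6)*n(-6, 12) + 88 = 6*(-4 + 12*(-6)**2) + 88 = 6*(-4 + 12*36) + 88 = 6*(-4 + 432) + 88 = 6*428 + 88 = 2568 + 88 = 2656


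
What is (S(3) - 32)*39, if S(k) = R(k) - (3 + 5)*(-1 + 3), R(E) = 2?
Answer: -1794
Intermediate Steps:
S(k) = -14 (S(k) = 2 - (3 + 5)*(-1 + 3) = 2 - 8*2 = 2 - 1*16 = 2 - 16 = -14)
(S(3) - 32)*39 = (-14 - 32)*39 = -46*39 = -1794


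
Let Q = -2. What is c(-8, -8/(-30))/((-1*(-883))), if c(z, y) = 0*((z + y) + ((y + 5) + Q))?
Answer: 0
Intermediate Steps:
c(z, y) = 0 (c(z, y) = 0*((z + y) + ((y + 5) - 2)) = 0*((y + z) + ((5 + y) - 2)) = 0*((y + z) + (3 + y)) = 0*(3 + z + 2*y) = 0)
c(-8, -8/(-30))/((-1*(-883))) = 0/((-1*(-883))) = 0/883 = 0*(1/883) = 0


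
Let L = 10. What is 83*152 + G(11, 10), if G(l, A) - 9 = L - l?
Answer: 12624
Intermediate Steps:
G(l, A) = 19 - l (G(l, A) = 9 + (10 - l) = 19 - l)
83*152 + G(11, 10) = 83*152 + (19 - 1*11) = 12616 + (19 - 11) = 12616 + 8 = 12624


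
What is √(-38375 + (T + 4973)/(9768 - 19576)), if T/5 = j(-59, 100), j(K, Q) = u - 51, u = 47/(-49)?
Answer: I*√11305527704511/17164 ≈ 195.9*I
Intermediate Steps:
u = -47/49 (u = 47*(-1/49) = -47/49 ≈ -0.95918)
j(K, Q) = -2546/49 (j(K, Q) = -47/49 - 51 = -2546/49)
T = -12730/49 (T = 5*(-2546/49) = -12730/49 ≈ -259.80)
√(-38375 + (T + 4973)/(9768 - 19576)) = √(-38375 + (-12730/49 + 4973)/(9768 - 19576)) = √(-38375 + (230947/49)/(-9808)) = √(-38375 + (230947/49)*(-1/9808)) = √(-38375 - 230947/480592) = √(-18442948947/480592) = I*√11305527704511/17164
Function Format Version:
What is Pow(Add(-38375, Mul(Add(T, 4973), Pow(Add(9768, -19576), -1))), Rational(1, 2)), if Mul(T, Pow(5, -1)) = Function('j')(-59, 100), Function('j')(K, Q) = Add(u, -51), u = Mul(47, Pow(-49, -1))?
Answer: Mul(Rational(1, 17164), I, Pow(11305527704511, Rational(1, 2))) ≈ Mul(195.90, I)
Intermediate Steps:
u = Rational(-47, 49) (u = Mul(47, Rational(-1, 49)) = Rational(-47, 49) ≈ -0.95918)
Function('j')(K, Q) = Rational(-2546, 49) (Function('j')(K, Q) = Add(Rational(-47, 49), -51) = Rational(-2546, 49))
T = Rational(-12730, 49) (T = Mul(5, Rational(-2546, 49)) = Rational(-12730, 49) ≈ -259.80)
Pow(Add(-38375, Mul(Add(T, 4973), Pow(Add(9768, -19576), -1))), Rational(1, 2)) = Pow(Add(-38375, Mul(Add(Rational(-12730, 49), 4973), Pow(Add(9768, -19576), -1))), Rational(1, 2)) = Pow(Add(-38375, Mul(Rational(230947, 49), Pow(-9808, -1))), Rational(1, 2)) = Pow(Add(-38375, Mul(Rational(230947, 49), Rational(-1, 9808))), Rational(1, 2)) = Pow(Add(-38375, Rational(-230947, 480592)), Rational(1, 2)) = Pow(Rational(-18442948947, 480592), Rational(1, 2)) = Mul(Rational(1, 17164), I, Pow(11305527704511, Rational(1, 2)))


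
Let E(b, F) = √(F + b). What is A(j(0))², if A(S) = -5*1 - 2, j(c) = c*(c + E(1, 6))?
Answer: 49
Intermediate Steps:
j(c) = c*(c + √7) (j(c) = c*(c + √(6 + 1)) = c*(c + √7))
A(S) = -7 (A(S) = -5 - 2 = -7)
A(j(0))² = (-7)² = 49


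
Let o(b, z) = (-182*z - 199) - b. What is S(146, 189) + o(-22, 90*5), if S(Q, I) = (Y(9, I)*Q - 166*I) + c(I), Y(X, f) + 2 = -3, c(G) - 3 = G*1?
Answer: -113989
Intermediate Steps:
c(G) = 3 + G (c(G) = 3 + G*1 = 3 + G)
Y(X, f) = -5 (Y(X, f) = -2 - 3 = -5)
o(b, z) = -199 - b - 182*z (o(b, z) = (-199 - 182*z) - b = -199 - b - 182*z)
S(Q, I) = 3 - 165*I - 5*Q (S(Q, I) = (-5*Q - 166*I) + (3 + I) = (-166*I - 5*Q) + (3 + I) = 3 - 165*I - 5*Q)
S(146, 189) + o(-22, 90*5) = (3 - 165*189 - 5*146) + (-199 - 1*(-22) - 16380*5) = (3 - 31185 - 730) + (-199 + 22 - 182*450) = -31912 + (-199 + 22 - 81900) = -31912 - 82077 = -113989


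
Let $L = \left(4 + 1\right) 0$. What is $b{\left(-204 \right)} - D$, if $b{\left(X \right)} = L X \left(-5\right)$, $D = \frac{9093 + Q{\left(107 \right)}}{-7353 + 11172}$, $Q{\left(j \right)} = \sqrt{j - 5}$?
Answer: $- \frac{3031}{1273} - \frac{\sqrt{102}}{3819} \approx -2.3836$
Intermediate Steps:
$Q{\left(j \right)} = \sqrt{-5 + j}$
$L = 0$ ($L = 5 \cdot 0 = 0$)
$D = \frac{3031}{1273} + \frac{\sqrt{102}}{3819}$ ($D = \frac{9093 + \sqrt{-5 + 107}}{-7353 + 11172} = \frac{9093 + \sqrt{102}}{3819} = \left(9093 + \sqrt{102}\right) \frac{1}{3819} = \frac{3031}{1273} + \frac{\sqrt{102}}{3819} \approx 2.3836$)
$b{\left(X \right)} = 0$ ($b{\left(X \right)} = 0 X \left(-5\right) = 0 \left(-5\right) = 0$)
$b{\left(-204 \right)} - D = 0 - \left(\frac{3031}{1273} + \frac{\sqrt{102}}{3819}\right) = - \frac{3031}{1273} - \frac{\sqrt{102}}{3819}$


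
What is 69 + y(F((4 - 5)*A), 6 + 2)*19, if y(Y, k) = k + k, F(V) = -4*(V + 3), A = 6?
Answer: 373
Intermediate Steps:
F(V) = -12 - 4*V (F(V) = -4*(3 + V) = -12 - 4*V)
y(Y, k) = 2*k
69 + y(F((4 - 5)*A), 6 + 2)*19 = 69 + (2*(6 + 2))*19 = 69 + (2*8)*19 = 69 + 16*19 = 69 + 304 = 373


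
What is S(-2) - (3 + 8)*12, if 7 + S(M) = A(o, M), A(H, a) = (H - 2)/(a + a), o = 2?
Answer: -139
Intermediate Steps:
A(H, a) = (-2 + H)/(2*a) (A(H, a) = (-2 + H)/((2*a)) = (-2 + H)*(1/(2*a)) = (-2 + H)/(2*a))
S(M) = -7 (S(M) = -7 + (-2 + 2)/(2*M) = -7 + (½)*0/M = -7 + 0 = -7)
S(-2) - (3 + 8)*12 = -7 - (3 + 8)*12 = -7 - 11*12 = -7 - 1*132 = -7 - 132 = -139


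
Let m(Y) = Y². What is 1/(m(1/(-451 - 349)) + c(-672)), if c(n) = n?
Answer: -640000/430079999 ≈ -0.0014881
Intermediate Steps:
1/(m(1/(-451 - 349)) + c(-672)) = 1/((1/(-451 - 349))² - 672) = 1/((1/(-800))² - 672) = 1/((-1/800)² - 672) = 1/(1/640000 - 672) = 1/(-430079999/640000) = -640000/430079999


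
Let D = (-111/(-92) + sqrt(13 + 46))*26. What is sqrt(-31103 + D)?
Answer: sqrt(-65747570 + 55016*sqrt(59))/46 ≈ 175.7*I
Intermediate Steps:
D = 1443/46 + 26*sqrt(59) (D = (-111*(-1/92) + sqrt(59))*26 = (111/92 + sqrt(59))*26 = 1443/46 + 26*sqrt(59) ≈ 231.08)
sqrt(-31103 + D) = sqrt(-31103 + (1443/46 + 26*sqrt(59))) = sqrt(-1429295/46 + 26*sqrt(59))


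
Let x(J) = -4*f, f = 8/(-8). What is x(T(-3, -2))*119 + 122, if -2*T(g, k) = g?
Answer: 598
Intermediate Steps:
T(g, k) = -g/2
f = -1 (f = 8*(-1/8) = -1)
x(J) = 4 (x(J) = -4*(-1) = 4)
x(T(-3, -2))*119 + 122 = 4*119 + 122 = 476 + 122 = 598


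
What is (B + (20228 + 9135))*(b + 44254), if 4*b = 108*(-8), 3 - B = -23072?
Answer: 2309264644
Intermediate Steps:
B = 23075 (B = 3 - 1*(-23072) = 3 + 23072 = 23075)
b = -216 (b = (108*(-8))/4 = (1/4)*(-864) = -216)
(B + (20228 + 9135))*(b + 44254) = (23075 + (20228 + 9135))*(-216 + 44254) = (23075 + 29363)*44038 = 52438*44038 = 2309264644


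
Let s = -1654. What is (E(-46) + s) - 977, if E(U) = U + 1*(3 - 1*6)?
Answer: -2680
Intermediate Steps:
E(U) = -3 + U (E(U) = U + 1*(3 - 6) = U + 1*(-3) = U - 3 = -3 + U)
(E(-46) + s) - 977 = ((-3 - 46) - 1654) - 977 = (-49 - 1654) - 977 = -1703 - 977 = -2680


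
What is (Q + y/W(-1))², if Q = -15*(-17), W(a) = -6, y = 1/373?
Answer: 325685934721/5008644 ≈ 65025.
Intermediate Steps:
y = 1/373 ≈ 0.0026810
Q = 255
(Q + y/W(-1))² = (255 + (1/373)/(-6))² = (255 + (1/373)*(-⅙))² = (255 - 1/2238)² = (570689/2238)² = 325685934721/5008644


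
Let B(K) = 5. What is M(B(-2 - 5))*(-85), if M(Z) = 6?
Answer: -510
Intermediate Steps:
M(B(-2 - 5))*(-85) = 6*(-85) = -510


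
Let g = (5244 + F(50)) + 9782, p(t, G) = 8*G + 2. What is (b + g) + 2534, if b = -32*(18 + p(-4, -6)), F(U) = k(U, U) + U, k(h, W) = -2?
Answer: 18504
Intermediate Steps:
p(t, G) = 2 + 8*G
F(U) = -2 + U
g = 15074 (g = (5244 + (-2 + 50)) + 9782 = (5244 + 48) + 9782 = 5292 + 9782 = 15074)
b = 896 (b = -32*(18 + (2 + 8*(-6))) = -32*(18 + (2 - 48)) = -32*(18 - 46) = -32*(-28) = 896)
(b + g) + 2534 = (896 + 15074) + 2534 = 15970 + 2534 = 18504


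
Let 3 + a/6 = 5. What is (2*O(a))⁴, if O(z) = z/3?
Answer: 4096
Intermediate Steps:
a = 12 (a = -18 + 6*5 = -18 + 30 = 12)
O(z) = z/3 (O(z) = z*(⅓) = z/3)
(2*O(a))⁴ = (2*((⅓)*12))⁴ = (2*4)⁴ = 8⁴ = 4096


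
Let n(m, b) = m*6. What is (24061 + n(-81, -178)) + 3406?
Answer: 26981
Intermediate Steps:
n(m, b) = 6*m
(24061 + n(-81, -178)) + 3406 = (24061 + 6*(-81)) + 3406 = (24061 - 486) + 3406 = 23575 + 3406 = 26981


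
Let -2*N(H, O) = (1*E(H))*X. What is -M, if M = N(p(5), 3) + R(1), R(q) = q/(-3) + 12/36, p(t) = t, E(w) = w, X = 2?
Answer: 5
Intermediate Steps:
N(H, O) = -H (N(H, O) = -1*H*2/2 = -H*2/2 = -H)
R(q) = ⅓ - q/3 (R(q) = q*(-⅓) + 12*(1/36) = -q/3 + ⅓ = ⅓ - q/3)
M = -5 (M = -1*5 + (⅓ - ⅓*1) = -5 + (⅓ - ⅓) = -5 + 0 = -5)
-M = -1*(-5) = 5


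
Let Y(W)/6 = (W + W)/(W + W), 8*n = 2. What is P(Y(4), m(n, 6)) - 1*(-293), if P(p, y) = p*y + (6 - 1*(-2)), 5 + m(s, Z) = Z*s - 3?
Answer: 262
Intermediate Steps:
n = ¼ (n = (⅛)*2 = ¼ ≈ 0.25000)
Y(W) = 6 (Y(W) = 6*((W + W)/(W + W)) = 6*((2*W)/((2*W))) = 6*((2*W)*(1/(2*W))) = 6*1 = 6)
m(s, Z) = -8 + Z*s (m(s, Z) = -5 + (Z*s - 3) = -5 + (-3 + Z*s) = -8 + Z*s)
P(p, y) = 8 + p*y (P(p, y) = p*y + (6 + 2) = p*y + 8 = 8 + p*y)
P(Y(4), m(n, 6)) - 1*(-293) = (8 + 6*(-8 + 6*(¼))) - 1*(-293) = (8 + 6*(-8 + 3/2)) + 293 = (8 + 6*(-13/2)) + 293 = (8 - 39) + 293 = -31 + 293 = 262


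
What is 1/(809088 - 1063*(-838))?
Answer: 1/1699882 ≈ 5.8828e-7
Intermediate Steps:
1/(809088 - 1063*(-838)) = 1/(809088 + 890794) = 1/1699882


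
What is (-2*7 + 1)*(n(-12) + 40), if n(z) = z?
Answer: -364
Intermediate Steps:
(-2*7 + 1)*(n(-12) + 40) = (-2*7 + 1)*(-12 + 40) = (-14 + 1)*28 = -13*28 = -364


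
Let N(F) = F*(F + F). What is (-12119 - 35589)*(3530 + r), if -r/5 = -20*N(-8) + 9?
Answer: -776924780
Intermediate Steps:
N(F) = 2*F² (N(F) = F*(2*F) = 2*F²)
r = 12755 (r = -5*(-40*(-8)² + 9) = -5*(-40*64 + 9) = -5*(-20*128 + 9) = -5*(-2560 + 9) = -5*(-2551) = 12755)
(-12119 - 35589)*(3530 + r) = (-12119 - 35589)*(3530 + 12755) = -47708*16285 = -776924780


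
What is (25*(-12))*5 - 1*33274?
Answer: -34774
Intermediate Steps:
(25*(-12))*5 - 1*33274 = -300*5 - 33274 = -1500 - 33274 = -34774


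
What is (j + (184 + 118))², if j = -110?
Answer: 36864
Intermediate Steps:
(j + (184 + 118))² = (-110 + (184 + 118))² = (-110 + 302)² = 192² = 36864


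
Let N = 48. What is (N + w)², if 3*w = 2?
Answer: 21316/9 ≈ 2368.4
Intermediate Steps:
w = ⅔ (w = (⅓)*2 = ⅔ ≈ 0.66667)
(N + w)² = (48 + ⅔)² = (146/3)² = 21316/9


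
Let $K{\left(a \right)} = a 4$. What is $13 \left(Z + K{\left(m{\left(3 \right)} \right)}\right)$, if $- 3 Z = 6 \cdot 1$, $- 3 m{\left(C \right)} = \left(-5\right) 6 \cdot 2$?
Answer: $1014$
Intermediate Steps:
$m{\left(C \right)} = 20$ ($m{\left(C \right)} = - \frac{\left(-5\right) 6 \cdot 2}{3} = - \frac{\left(-30\right) 2}{3} = \left(- \frac{1}{3}\right) \left(-60\right) = 20$)
$Z = -2$ ($Z = - \frac{6 \cdot 1}{3} = \left(- \frac{1}{3}\right) 6 = -2$)
$K{\left(a \right)} = 4 a$
$13 \left(Z + K{\left(m{\left(3 \right)} \right)}\right) = 13 \left(-2 + 4 \cdot 20\right) = 13 \left(-2 + 80\right) = 13 \cdot 78 = 1014$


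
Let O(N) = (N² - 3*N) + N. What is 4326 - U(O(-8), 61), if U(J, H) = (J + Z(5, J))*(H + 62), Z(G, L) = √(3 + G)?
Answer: -5514 - 246*√2 ≈ -5861.9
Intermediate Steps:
O(N) = N² - 2*N
U(J, H) = (62 + H)*(J + 2*√2) (U(J, H) = (J + √(3 + 5))*(H + 62) = (J + √8)*(62 + H) = (J + 2*√2)*(62 + H) = (62 + H)*(J + 2*√2))
4326 - U(O(-8), 61) = 4326 - (62*(-8*(-2 - 8)) + 124*√2 + 61*(-8*(-2 - 8)) + 2*61*√2) = 4326 - (62*(-8*(-10)) + 124*√2 + 61*(-8*(-10)) + 122*√2) = 4326 - (62*80 + 124*√2 + 61*80 + 122*√2) = 4326 - (4960 + 124*√2 + 4880 + 122*√2) = 4326 - (9840 + 246*√2) = 4326 + (-9840 - 246*√2) = -5514 - 246*√2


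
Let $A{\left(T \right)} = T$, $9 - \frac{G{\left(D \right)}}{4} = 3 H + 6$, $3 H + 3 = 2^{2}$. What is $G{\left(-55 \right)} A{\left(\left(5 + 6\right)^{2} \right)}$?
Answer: $968$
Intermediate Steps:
$H = \frac{1}{3}$ ($H = -1 + \frac{2^{2}}{3} = -1 + \frac{1}{3} \cdot 4 = -1 + \frac{4}{3} = \frac{1}{3} \approx 0.33333$)
$G{\left(D \right)} = 8$ ($G{\left(D \right)} = 36 - 4 \left(3 \cdot \frac{1}{3} + 6\right) = 36 - 4 \left(1 + 6\right) = 36 - 28 = 8$)
$G{\left(-55 \right)} A{\left(\left(5 + 6\right)^{2} \right)} = 8 \left(5 + 6\right)^{2} = 8 \cdot 11^{2} = 8 \cdot 121 = 968$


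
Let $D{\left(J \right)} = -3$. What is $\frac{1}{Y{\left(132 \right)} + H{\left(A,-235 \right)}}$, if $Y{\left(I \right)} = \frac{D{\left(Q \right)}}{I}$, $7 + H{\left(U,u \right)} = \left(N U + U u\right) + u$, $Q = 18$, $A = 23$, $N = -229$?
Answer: $- \frac{44}{480217} \approx -9.1625 \cdot 10^{-5}$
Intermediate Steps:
$H{\left(U,u \right)} = -7 + u - 229 U + U u$ ($H{\left(U,u \right)} = -7 + \left(\left(- 229 U + U u\right) + u\right) = -7 + \left(u - 229 U + U u\right) = -7 + u - 229 U + U u$)
$Y{\left(I \right)} = - \frac{3}{I}$
$\frac{1}{Y{\left(132 \right)} + H{\left(A,-235 \right)}} = \frac{1}{- \frac{3}{132} - 10914} = \frac{1}{\left(-3\right) \frac{1}{132} - 10914} = \frac{1}{- \frac{1}{44} - 10914} = \frac{1}{- \frac{480217}{44}} = - \frac{44}{480217}$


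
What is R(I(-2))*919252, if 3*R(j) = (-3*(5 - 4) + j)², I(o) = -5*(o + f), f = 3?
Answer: 58832128/3 ≈ 1.9611e+7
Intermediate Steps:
I(o) = -15 - 5*o (I(o) = -5*(o + 3) = -5*(3 + o) = -15 - 5*o)
R(j) = (-3 + j)²/3 (R(j) = (-3*(5 - 4) + j)²/3 = (-3*1 + j)²/3 = (-3 + j)²/3)
R(I(-2))*919252 = ((-3 + (-15 - 5*(-2)))²/3)*919252 = ((-3 + (-15 + 10))²/3)*919252 = ((-3 - 5)²/3)*919252 = ((⅓)*(-8)²)*919252 = ((⅓)*64)*919252 = (64/3)*919252 = 58832128/3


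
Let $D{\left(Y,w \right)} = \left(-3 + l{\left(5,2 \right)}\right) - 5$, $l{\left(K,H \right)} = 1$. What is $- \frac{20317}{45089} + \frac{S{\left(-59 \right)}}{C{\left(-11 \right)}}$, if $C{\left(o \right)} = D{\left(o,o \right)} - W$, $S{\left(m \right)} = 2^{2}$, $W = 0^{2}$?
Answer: $- \frac{29325}{28693} \approx -1.022$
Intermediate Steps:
$W = 0$
$D{\left(Y,w \right)} = -7$ ($D{\left(Y,w \right)} = \left(-3 + 1\right) - 5 = -2 - 5 = -7$)
$S{\left(m \right)} = 4$
$C{\left(o \right)} = -7$ ($C{\left(o \right)} = -7 - 0 = -7 + 0 = -7$)
$- \frac{20317}{45089} + \frac{S{\left(-59 \right)}}{C{\left(-11 \right)}} = - \frac{20317}{45089} + \frac{4}{-7} = \left(-20317\right) \frac{1}{45089} + 4 \left(- \frac{1}{7}\right) = - \frac{1847}{4099} - \frac{4}{7} = - \frac{29325}{28693}$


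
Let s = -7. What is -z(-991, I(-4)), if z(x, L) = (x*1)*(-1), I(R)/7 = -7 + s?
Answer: -991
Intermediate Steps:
I(R) = -98 (I(R) = 7*(-7 - 7) = 7*(-14) = -98)
z(x, L) = -x (z(x, L) = x*(-1) = -x)
-z(-991, I(-4)) = -(-1)*(-991) = -1*991 = -991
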